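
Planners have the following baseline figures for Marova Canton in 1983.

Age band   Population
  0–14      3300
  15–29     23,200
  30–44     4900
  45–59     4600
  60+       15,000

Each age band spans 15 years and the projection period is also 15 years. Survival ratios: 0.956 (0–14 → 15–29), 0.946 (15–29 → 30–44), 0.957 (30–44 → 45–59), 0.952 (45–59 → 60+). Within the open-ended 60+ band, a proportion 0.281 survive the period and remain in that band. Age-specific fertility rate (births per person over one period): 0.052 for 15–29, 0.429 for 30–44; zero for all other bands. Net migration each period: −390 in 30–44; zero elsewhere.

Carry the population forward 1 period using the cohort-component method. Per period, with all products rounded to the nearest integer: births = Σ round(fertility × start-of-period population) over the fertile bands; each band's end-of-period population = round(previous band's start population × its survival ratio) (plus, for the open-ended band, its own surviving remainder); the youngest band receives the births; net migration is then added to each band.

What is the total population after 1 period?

41303

[period 1]
Births: 23200 × 0.052 = 1206, 4900 × 0.429 = 2102 ⇒ total 3308
15–29: 3300 × 0.956 = 3155
30–44: 23200 × 0.946 = 21947
45–59: 4900 × 0.957 = 4689
60+: 4600 × 0.952 + 15000 × 0.281 = 4379 + 4215 = 8594
Net migration: 30–44 − 390 → 21557
→ [3308, 3155, 21557, 4689, 8594]
Total after period 1: 3308 + 3155 + 21557 + 4689 + 8594 = 41303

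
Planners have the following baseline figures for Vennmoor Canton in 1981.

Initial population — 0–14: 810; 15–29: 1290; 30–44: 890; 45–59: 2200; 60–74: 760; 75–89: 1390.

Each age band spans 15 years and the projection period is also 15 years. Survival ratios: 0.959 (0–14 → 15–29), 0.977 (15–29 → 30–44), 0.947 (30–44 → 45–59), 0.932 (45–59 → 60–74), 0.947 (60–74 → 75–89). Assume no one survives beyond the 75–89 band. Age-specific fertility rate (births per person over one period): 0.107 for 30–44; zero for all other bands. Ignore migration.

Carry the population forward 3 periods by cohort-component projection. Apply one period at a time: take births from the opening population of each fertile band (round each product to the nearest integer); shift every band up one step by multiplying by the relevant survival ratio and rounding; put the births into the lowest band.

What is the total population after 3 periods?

Numbering the groups 1..6 from youngest to oldest:
Period 1.
Births: 890 * 0.107 = 95
Group 2: 810 * 0.959 = 777
Group 3: 1290 * 0.977 = 1260
Group 4: 890 * 0.947 = 843
Group 5: 2200 * 0.932 = 2050
Group 6: 760 * 0.947 = 720
→ [95, 777, 1260, 843, 2050, 720]
Period 2.
Births: 1260 * 0.107 = 135
Group 2: 95 * 0.959 = 91
Group 3: 777 * 0.977 = 759
Group 4: 1260 * 0.947 = 1193
Group 5: 843 * 0.932 = 786
Group 6: 2050 * 0.947 = 1941
→ [135, 91, 759, 1193, 786, 1941]
Period 3.
Births: 759 * 0.107 = 81
Group 2: 135 * 0.959 = 129
Group 3: 91 * 0.977 = 89
Group 4: 759 * 0.947 = 719
Group 5: 1193 * 0.932 = 1112
Group 6: 786 * 0.947 = 744
→ [81, 129, 89, 719, 1112, 744]
Total after period 3: 81 + 129 + 89 + 719 + 1112 + 744 = 2874

2874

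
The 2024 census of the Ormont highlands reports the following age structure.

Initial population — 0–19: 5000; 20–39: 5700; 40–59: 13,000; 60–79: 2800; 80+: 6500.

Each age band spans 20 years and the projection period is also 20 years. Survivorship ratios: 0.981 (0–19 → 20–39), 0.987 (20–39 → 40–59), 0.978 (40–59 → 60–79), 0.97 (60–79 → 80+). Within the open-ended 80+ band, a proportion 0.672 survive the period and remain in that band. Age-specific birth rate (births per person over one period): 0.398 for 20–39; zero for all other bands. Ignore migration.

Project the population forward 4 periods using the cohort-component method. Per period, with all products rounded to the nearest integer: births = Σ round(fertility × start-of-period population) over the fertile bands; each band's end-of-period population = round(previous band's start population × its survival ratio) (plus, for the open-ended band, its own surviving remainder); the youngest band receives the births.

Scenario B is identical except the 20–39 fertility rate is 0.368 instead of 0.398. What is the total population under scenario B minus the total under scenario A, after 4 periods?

-541

Let band 1 be 0–19 through band 5 = 80+.
Period 1:
Births: 5700 × 0.398 = 2269
Band 2: 5000 × 0.981 = 4905
Band 3: 5700 × 0.987 = 5626
Band 4: 13000 × 0.978 = 12714
Band 5: 2800 × 0.97 + 6500 × 0.672 = 2716 + 4368 = 7084
Giving 2269 / 4905 / 5626 / 12714 / 7084.
Period 2:
Births: 4905 × 0.398 = 1952
Band 2: 2269 × 0.981 = 2226
Band 3: 4905 × 0.987 = 4841
Band 4: 5626 × 0.978 = 5502
Band 5: 12714 × 0.97 + 7084 × 0.672 = 12333 + 4760 = 17093
Giving 1952 / 2226 / 4841 / 5502 / 17093.
Period 3:
Births: 2226 × 0.398 = 886
Band 2: 1952 × 0.981 = 1915
Band 3: 2226 × 0.987 = 2197
Band 4: 4841 × 0.978 = 4734
Band 5: 5502 × 0.97 + 17093 × 0.672 = 5337 + 11486 = 16823
Giving 886 / 1915 / 2197 / 4734 / 16823.
Period 4:
Births: 1915 × 0.398 = 762
Band 2: 886 × 0.981 = 869
Band 3: 1915 × 0.987 = 1890
Band 4: 2197 × 0.978 = 2149
Band 5: 4734 × 0.97 + 16823 × 0.672 = 4592 + 11305 = 15897
Giving 762 / 869 / 1890 / 2149 / 15897.
Scenario A total after 4 periods: 21567
Scenario B projection —
Period 1:
Births: 5700 × 0.368 = 2098
Band 2: 5000 × 0.981 = 4905
Band 3: 5700 × 0.987 = 5626
Band 4: 13000 × 0.978 = 12714
Band 5: 2800 × 0.97 + 6500 × 0.672 = 2716 + 4368 = 7084
Giving 2098 / 4905 / 5626 / 12714 / 7084.
Period 2:
Births: 4905 × 0.368 = 1805
Band 2: 2098 × 0.981 = 2058
Band 3: 4905 × 0.987 = 4841
Band 4: 5626 × 0.978 = 5502
Band 5: 12714 × 0.97 + 7084 × 0.672 = 12333 + 4760 = 17093
Giving 1805 / 2058 / 4841 / 5502 / 17093.
Period 3:
Births: 2058 × 0.368 = 757
Band 2: 1805 × 0.981 = 1771
Band 3: 2058 × 0.987 = 2031
Band 4: 4841 × 0.978 = 4734
Band 5: 5502 × 0.97 + 17093 × 0.672 = 5337 + 11486 = 16823
Giving 757 / 1771 / 2031 / 4734 / 16823.
Period 4:
Births: 1771 × 0.368 = 652
Band 2: 757 × 0.981 = 743
Band 3: 1771 × 0.987 = 1748
Band 4: 2031 × 0.978 = 1986
Band 5: 4734 × 0.97 + 16823 × 0.672 = 4592 + 11305 = 15897
Giving 652 / 743 / 1748 / 1986 / 15897.
Scenario B total after 4 periods: 21026
Difference B − A = 21026 − 21567 = -541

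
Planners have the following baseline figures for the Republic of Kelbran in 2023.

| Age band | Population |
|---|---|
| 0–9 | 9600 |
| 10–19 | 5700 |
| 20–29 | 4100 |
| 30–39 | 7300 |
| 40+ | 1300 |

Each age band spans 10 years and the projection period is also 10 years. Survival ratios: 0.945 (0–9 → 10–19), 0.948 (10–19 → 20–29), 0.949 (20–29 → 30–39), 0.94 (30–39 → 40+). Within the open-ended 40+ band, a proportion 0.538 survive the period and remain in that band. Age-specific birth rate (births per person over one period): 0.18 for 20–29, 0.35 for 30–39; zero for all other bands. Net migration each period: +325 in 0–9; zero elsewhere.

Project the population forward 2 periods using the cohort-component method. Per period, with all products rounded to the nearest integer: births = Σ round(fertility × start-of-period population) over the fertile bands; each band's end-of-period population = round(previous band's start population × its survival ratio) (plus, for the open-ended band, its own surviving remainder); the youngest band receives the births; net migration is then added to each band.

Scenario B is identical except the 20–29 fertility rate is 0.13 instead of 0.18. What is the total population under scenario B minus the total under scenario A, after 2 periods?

-464

— Period 1 —
Births: 4100 × 0.18 = 738  |  7300 × 0.35 = 2555 → total 3293
10–19: 9600 × 0.945 = 9072
20–29: 5700 × 0.948 = 5404
30–39: 4100 × 0.949 = 3891
40+: 7300 × 0.94 + 1300 × 0.538 = 6862 + 699 = 7561
Net migration: 0–9 + 325 → 3618
→ [3618, 9072, 5404, 3891, 7561]
— Period 2 —
Births: 5404 × 0.18 = 973  |  3891 × 0.35 = 1362 → total 2335
10–19: 3618 × 0.945 = 3419
20–29: 9072 × 0.948 = 8600
30–39: 5404 × 0.949 = 5128
40+: 3891 × 0.94 + 7561 × 0.538 = 3658 + 4068 = 7726
Net migration: 0–9 + 325 → 2660
→ [2660, 3419, 8600, 5128, 7726]
Scenario A total after 2 periods: 27533
Scenario B projection —
— Period 1 —
Births: 4100 × 0.13 = 533  |  7300 × 0.35 = 2555 → total 3088
10–19: 9600 × 0.945 = 9072
20–29: 5700 × 0.948 = 5404
30–39: 4100 × 0.949 = 3891
40+: 7300 × 0.94 + 1300 × 0.538 = 6862 + 699 = 7561
Net migration: 0–9 + 325 → 3413
→ [3413, 9072, 5404, 3891, 7561]
— Period 2 —
Births: 5404 × 0.13 = 703  |  3891 × 0.35 = 1362 → total 2065
10–19: 3413 × 0.945 = 3225
20–29: 9072 × 0.948 = 8600
30–39: 5404 × 0.949 = 5128
40+: 3891 × 0.94 + 7561 × 0.538 = 3658 + 4068 = 7726
Net migration: 0–9 + 325 → 2390
→ [2390, 3225, 8600, 5128, 7726]
Scenario B total after 2 periods: 27069
Difference B − A = 27069 − 27533 = -464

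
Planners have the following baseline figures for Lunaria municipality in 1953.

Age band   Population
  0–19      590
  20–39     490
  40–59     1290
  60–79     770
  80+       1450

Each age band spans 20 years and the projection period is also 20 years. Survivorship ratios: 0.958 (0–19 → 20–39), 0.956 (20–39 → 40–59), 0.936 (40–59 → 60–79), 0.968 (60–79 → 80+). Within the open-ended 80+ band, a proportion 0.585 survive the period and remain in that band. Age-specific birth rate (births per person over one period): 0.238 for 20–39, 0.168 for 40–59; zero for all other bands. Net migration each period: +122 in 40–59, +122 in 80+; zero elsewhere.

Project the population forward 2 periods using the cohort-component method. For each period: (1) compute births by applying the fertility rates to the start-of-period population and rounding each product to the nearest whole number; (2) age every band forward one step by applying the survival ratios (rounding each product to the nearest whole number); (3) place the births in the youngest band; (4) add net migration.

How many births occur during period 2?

233

(Bands numbered youngest = 1 to oldest = 5.)
[period 1]
Births: 490 × 0.238 = 117  |  1290 × 0.168 = 217 ⇒ total 334
Band 2: 590 × 0.958 = 565
Band 3: 490 × 0.956 = 468
Band 4: 1290 × 0.936 = 1207
Band 5: 770 × 0.968 + 1450 × 0.585 = 745 + 848 = 1593
Net migration: Band 3 + 122 → 590; Band 5 + 122 → 1715
End of period: [334, 565, 590, 1207, 1715]
[period 2]
Births: 565 × 0.238 = 134  |  590 × 0.168 = 99 ⇒ total 233
Band 2: 334 × 0.958 = 320
Band 3: 565 × 0.956 = 540
Band 4: 590 × 0.936 = 552
Band 5: 1207 × 0.968 + 1715 × 0.585 = 1168 + 1003 = 2171
Net migration: Band 3 + 122 → 662; Band 5 + 122 → 2293
End of period: [233, 320, 662, 552, 2293]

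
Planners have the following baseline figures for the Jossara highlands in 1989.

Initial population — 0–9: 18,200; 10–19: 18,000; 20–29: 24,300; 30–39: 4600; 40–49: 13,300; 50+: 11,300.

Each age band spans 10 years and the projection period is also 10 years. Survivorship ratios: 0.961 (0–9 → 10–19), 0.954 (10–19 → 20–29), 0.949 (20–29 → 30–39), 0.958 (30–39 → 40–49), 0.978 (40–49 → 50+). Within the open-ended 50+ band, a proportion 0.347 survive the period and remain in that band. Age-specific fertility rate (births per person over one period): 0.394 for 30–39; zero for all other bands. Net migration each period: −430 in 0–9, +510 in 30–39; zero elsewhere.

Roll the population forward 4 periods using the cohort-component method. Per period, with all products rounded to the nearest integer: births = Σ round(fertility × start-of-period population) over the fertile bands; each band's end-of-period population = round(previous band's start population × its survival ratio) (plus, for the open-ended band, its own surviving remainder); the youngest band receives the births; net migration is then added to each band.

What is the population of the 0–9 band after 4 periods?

6010

After projecting period 1:
Births: 4600 × 0.394 = 1812
10–19: 18200 × 0.961 = 17490
20–29: 18000 × 0.954 = 17172
30–39: 24300 × 0.949 = 23061
40–49: 4600 × 0.958 = 4407
50+: 13300 × 0.978 + 11300 × 0.347 = 13007 + 3921 = 16928
Net migration: 0–9 − 430 → 1382; 30–39 + 510 → 23571
Giving 1382 / 17490 / 17172 / 23571 / 4407 / 16928.
After projecting period 2:
Births: 23571 × 0.394 = 9287
10–19: 1382 × 0.961 = 1328
20–29: 17490 × 0.954 = 16685
30–39: 17172 × 0.949 = 16296
40–49: 23571 × 0.958 = 22581
50+: 4407 × 0.978 + 16928 × 0.347 = 4310 + 5874 = 10184
Net migration: 0–9 − 430 → 8857; 30–39 + 510 → 16806
Giving 8857 / 1328 / 16685 / 16806 / 22581 / 10184.
After projecting period 3:
Births: 16806 × 0.394 = 6622
10–19: 8857 × 0.961 = 8512
20–29: 1328 × 0.954 = 1267
30–39: 16685 × 0.949 = 15834
40–49: 16806 × 0.958 = 16100
50+: 22581 × 0.978 + 10184 × 0.347 = 22084 + 3534 = 25618
Net migration: 0–9 − 430 → 6192; 30–39 + 510 → 16344
Giving 6192 / 8512 / 1267 / 16344 / 16100 / 25618.
After projecting period 4:
Births: 16344 × 0.394 = 6440
10–19: 6192 × 0.961 = 5951
20–29: 8512 × 0.954 = 8120
30–39: 1267 × 0.949 = 1202
40–49: 16344 × 0.958 = 15658
50+: 16100 × 0.978 + 25618 × 0.347 = 15746 + 8889 = 24635
Net migration: 0–9 − 430 → 6010; 30–39 + 510 → 1712
Giving 6010 / 5951 / 8120 / 1712 / 15658 / 24635.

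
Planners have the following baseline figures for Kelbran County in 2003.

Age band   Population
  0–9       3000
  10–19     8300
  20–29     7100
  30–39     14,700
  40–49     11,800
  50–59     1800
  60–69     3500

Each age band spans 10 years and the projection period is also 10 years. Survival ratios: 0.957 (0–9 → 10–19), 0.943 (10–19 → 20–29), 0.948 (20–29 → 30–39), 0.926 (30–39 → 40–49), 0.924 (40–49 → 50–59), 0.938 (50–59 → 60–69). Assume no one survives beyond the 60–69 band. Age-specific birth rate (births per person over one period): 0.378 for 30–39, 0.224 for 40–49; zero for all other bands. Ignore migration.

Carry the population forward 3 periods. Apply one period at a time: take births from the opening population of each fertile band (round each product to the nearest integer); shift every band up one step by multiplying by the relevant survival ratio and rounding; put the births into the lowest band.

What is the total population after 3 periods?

[period 1]
Births: 14700 × 0.378 = 5557, 11800 × 0.224 = 2643 ⇒ total 8200
10–19: 3000 × 0.957 = 2871
20–29: 8300 × 0.943 = 7827
30–39: 7100 × 0.948 = 6731
40–49: 14700 × 0.926 = 13612
50–59: 11800 × 0.924 = 10903
60–69: 1800 × 0.938 = 1688
→ [8200, 2871, 7827, 6731, 13612, 10903, 1688]
[period 2]
Births: 6731 × 0.378 = 2544, 13612 × 0.224 = 3049 ⇒ total 5593
10–19: 8200 × 0.957 = 7847
20–29: 2871 × 0.943 = 2707
30–39: 7827 × 0.948 = 7420
40–49: 6731 × 0.926 = 6233
50–59: 13612 × 0.924 = 12577
60–69: 10903 × 0.938 = 10227
→ [5593, 7847, 2707, 7420, 6233, 12577, 10227]
[period 3]
Births: 7420 × 0.378 = 2805, 6233 × 0.224 = 1396 ⇒ total 4201
10–19: 5593 × 0.957 = 5353
20–29: 7847 × 0.943 = 7400
30–39: 2707 × 0.948 = 2566
40–49: 7420 × 0.926 = 6871
50–59: 6233 × 0.924 = 5759
60–69: 12577 × 0.938 = 11797
→ [4201, 5353, 7400, 2566, 6871, 5759, 11797]
Total after period 3: 4201 + 5353 + 7400 + 2566 + 6871 + 5759 + 11797 = 43947

43947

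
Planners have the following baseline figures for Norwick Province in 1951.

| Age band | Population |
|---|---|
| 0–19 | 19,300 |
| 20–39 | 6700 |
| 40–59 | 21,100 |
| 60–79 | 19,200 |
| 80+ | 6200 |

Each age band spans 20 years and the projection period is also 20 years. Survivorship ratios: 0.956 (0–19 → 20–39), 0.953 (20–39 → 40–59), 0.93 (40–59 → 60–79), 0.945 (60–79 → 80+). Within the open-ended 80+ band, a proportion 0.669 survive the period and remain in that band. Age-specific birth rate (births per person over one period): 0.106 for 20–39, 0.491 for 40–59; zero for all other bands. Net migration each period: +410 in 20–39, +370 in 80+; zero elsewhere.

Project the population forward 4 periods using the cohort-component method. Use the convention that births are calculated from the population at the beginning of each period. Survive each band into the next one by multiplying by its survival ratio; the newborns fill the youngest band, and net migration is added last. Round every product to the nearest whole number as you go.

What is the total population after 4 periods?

65900

[period 1]
Births: 6700 × 0.106 = 710, 21100 × 0.491 = 10360 — total 11070
20–39: 19300 × 0.956 = 18451
40–59: 6700 × 0.953 = 6385
60–79: 21100 × 0.93 = 19623
80+: 19200 × 0.945 + 6200 × 0.669 = 18144 + 4148 = 22292
Net migration: 20–39 + 410 → 18861; 80+ + 370 → 22662
Giving 11070 / 18861 / 6385 / 19623 / 22662.
[period 2]
Births: 18861 × 0.106 = 1999, 6385 × 0.491 = 3135 — total 5134
20–39: 11070 × 0.956 = 10583
40–59: 18861 × 0.953 = 17975
60–79: 6385 × 0.93 = 5938
80+: 19623 × 0.945 + 22662 × 0.669 = 18544 + 15161 = 33705
Net migration: 20–39 + 410 → 10993; 80+ + 370 → 34075
Giving 5134 / 10993 / 17975 / 5938 / 34075.
[period 3]
Births: 10993 × 0.106 = 1165, 17975 × 0.491 = 8826 — total 9991
20–39: 5134 × 0.956 = 4908
40–59: 10993 × 0.953 = 10476
60–79: 17975 × 0.93 = 16717
80+: 5938 × 0.945 + 34075 × 0.669 = 5611 + 22796 = 28407
Net migration: 20–39 + 410 → 5318; 80+ + 370 → 28777
Giving 9991 / 5318 / 10476 / 16717 / 28777.
[period 4]
Births: 5318 × 0.106 = 564, 10476 × 0.491 = 5144 — total 5708
20–39: 9991 × 0.956 = 9551
40–59: 5318 × 0.953 = 5068
60–79: 10476 × 0.93 = 9743
80+: 16717 × 0.945 + 28777 × 0.669 = 15798 + 19252 = 35050
Net migration: 20–39 + 410 → 9961; 80+ + 370 → 35420
Giving 5708 / 9961 / 5068 / 9743 / 35420.
Total after period 4: 5708 + 9961 + 5068 + 9743 + 35420 = 65900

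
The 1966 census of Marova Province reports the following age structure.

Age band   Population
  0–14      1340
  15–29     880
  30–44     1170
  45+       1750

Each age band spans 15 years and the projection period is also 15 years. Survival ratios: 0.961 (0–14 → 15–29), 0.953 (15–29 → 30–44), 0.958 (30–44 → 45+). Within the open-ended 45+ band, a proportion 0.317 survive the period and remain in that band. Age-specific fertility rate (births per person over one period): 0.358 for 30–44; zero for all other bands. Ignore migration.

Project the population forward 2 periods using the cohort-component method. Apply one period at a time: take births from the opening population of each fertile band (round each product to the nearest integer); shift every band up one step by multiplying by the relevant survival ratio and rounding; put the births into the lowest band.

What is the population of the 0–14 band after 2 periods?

Call the groups 1 to 4, youngest first.
— Period 1 —
Births: 1170 × 0.358 = 419
Group 2: 1340 × 0.961 = 1288
Group 3: 880 × 0.953 = 839
Group 4: 1170 × 0.958 + 1750 × 0.317 = 1121 + 555 = 1676
Population now: 0–14=419, 15–29=1288, 30–44=839, 45+=1676
— Period 2 —
Births: 839 × 0.358 = 300
Group 2: 419 × 0.961 = 403
Group 3: 1288 × 0.953 = 1227
Group 4: 839 × 0.958 + 1676 × 0.317 = 804 + 531 = 1335
Population now: 0–14=300, 15–29=403, 30–44=1227, 45+=1335

300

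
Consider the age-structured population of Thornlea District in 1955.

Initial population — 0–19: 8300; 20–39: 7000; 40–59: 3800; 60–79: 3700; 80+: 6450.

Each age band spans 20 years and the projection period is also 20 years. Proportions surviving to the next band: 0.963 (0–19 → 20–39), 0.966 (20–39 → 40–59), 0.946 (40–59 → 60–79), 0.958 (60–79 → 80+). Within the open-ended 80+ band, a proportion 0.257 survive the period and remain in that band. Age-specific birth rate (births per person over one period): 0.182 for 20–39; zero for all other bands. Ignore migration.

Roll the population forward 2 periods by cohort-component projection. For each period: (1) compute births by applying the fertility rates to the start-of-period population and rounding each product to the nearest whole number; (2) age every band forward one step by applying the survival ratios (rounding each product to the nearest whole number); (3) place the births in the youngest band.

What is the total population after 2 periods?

Call the groups 1 to 5, youngest first.
Period 1.
Births: 7000 × 0.182 = 1274
Group 2: 8300 × 0.963 = 7993
Group 3: 7000 × 0.966 = 6762
Group 4: 3800 × 0.946 = 3595
Group 5: 3700 × 0.958 + 6450 × 0.257 = 3545 + 1658 = 5203
→ [1274, 7993, 6762, 3595, 5203]
Period 2.
Births: 7993 × 0.182 = 1455
Group 2: 1274 × 0.963 = 1227
Group 3: 7993 × 0.966 = 7721
Group 4: 6762 × 0.946 = 6397
Group 5: 3595 × 0.958 + 5203 × 0.257 = 3444 + 1337 = 4781
→ [1455, 1227, 7721, 6397, 4781]
Total after period 2: 1455 + 1227 + 7721 + 6397 + 4781 = 21581

21581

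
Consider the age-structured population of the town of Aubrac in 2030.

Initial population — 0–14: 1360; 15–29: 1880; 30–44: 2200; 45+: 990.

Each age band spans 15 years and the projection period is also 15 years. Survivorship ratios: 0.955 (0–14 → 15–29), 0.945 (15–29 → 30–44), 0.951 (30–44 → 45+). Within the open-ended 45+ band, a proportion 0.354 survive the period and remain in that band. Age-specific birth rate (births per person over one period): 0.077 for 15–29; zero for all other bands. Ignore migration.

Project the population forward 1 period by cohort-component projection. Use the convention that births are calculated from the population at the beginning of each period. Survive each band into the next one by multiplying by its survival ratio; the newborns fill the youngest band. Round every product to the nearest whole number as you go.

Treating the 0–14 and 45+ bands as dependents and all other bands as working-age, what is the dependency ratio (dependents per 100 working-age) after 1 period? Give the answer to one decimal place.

84.1

[period 1]
Births: 1880 * 0.077 = 145
15–29: 1360 * 0.955 = 1299
30–44: 1880 * 0.945 = 1777
45+: 2200 * 0.951 + 990 * 0.354 = 2092 + 350 = 2442
→ [145, 1299, 1777, 2442]
Dependents (band 0–14 + band 45+) = 145 + 2442 = 2587; working-age = 3076; ratio = 2587/3076 × 100 = 84.1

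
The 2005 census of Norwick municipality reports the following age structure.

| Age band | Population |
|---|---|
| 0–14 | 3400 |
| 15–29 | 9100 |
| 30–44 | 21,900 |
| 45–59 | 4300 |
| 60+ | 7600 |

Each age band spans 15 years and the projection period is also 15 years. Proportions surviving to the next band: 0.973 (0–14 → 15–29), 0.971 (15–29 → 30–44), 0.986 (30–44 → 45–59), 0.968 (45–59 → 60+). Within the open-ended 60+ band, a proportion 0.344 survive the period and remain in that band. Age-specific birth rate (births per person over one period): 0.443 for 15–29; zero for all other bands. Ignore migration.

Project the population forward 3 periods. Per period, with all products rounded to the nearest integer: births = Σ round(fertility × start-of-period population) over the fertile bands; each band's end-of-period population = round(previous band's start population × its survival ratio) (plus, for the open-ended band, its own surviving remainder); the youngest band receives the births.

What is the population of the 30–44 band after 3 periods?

3808

(Bands numbered youngest = 1 to oldest = 5.)
Period 1:
Births: 9100 * 0.443 = 4031
Band 2: 3400 * 0.973 = 3308
Band 3: 9100 * 0.971 = 8836
Band 4: 21900 * 0.986 = 21593
Band 5: 4300 * 0.968 + 7600 * 0.344 = 4162 + 2614 = 6776
End of period: [4031, 3308, 8836, 21593, 6776]
Period 2:
Births: 3308 * 0.443 = 1465
Band 2: 4031 * 0.973 = 3922
Band 3: 3308 * 0.971 = 3212
Band 4: 8836 * 0.986 = 8712
Band 5: 21593 * 0.968 + 6776 * 0.344 = 20902 + 2331 = 23233
End of period: [1465, 3922, 3212, 8712, 23233]
Period 3:
Births: 3922 * 0.443 = 1737
Band 2: 1465 * 0.973 = 1425
Band 3: 3922 * 0.971 = 3808
Band 4: 3212 * 0.986 = 3167
Band 5: 8712 * 0.968 + 23233 * 0.344 = 8433 + 7992 = 16425
End of period: [1737, 1425, 3808, 3167, 16425]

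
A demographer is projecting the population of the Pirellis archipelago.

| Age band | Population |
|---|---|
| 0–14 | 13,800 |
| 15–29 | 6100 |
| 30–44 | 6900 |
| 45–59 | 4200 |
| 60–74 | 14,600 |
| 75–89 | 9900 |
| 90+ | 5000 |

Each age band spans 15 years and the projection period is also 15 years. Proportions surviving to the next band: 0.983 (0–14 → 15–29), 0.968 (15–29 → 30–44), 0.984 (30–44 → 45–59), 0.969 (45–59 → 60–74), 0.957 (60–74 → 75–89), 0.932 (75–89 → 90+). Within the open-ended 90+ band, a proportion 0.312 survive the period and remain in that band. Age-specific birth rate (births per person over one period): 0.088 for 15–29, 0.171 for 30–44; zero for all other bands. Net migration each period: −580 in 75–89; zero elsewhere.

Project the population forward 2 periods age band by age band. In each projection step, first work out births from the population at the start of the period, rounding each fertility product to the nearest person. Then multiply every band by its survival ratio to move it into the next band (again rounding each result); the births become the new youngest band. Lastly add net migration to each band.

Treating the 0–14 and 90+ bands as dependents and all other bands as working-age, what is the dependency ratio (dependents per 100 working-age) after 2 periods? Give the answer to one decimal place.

[period 1]
Births: 6100 × 0.088 = 537 ; 6900 × 0.171 = 1180 → 1717
15–29: 13800 × 0.983 = 13565
30–44: 6100 × 0.968 = 5905
45–59: 6900 × 0.984 = 6790
60–74: 4200 × 0.969 = 4070
75–89: 14600 × 0.957 = 13972
90+: 9900 × 0.932 + 5000 × 0.312 = 9227 + 1560 = 10787
Net migration: 75–89 − 580 → 13392
Giving 1717 / 13565 / 5905 / 6790 / 4070 / 13392 / 10787.
[period 2]
Births: 13565 × 0.088 = 1194 ; 5905 × 0.171 = 1010 → 2204
15–29: 1717 × 0.983 = 1688
30–44: 13565 × 0.968 = 13131
45–59: 5905 × 0.984 = 5811
60–74: 6790 × 0.969 = 6580
75–89: 4070 × 0.957 = 3895
90+: 13392 × 0.932 + 10787 × 0.312 = 12481 + 3366 = 15847
Net migration: 75–89 − 580 → 3315
Giving 2204 / 1688 / 13131 / 5811 / 6580 / 3315 / 15847.
Dependents (band 0–14 + band 90+) = 2204 + 15847 = 18051; working-age = 30525; ratio = 18051/30525 × 100 = 59.1

59.1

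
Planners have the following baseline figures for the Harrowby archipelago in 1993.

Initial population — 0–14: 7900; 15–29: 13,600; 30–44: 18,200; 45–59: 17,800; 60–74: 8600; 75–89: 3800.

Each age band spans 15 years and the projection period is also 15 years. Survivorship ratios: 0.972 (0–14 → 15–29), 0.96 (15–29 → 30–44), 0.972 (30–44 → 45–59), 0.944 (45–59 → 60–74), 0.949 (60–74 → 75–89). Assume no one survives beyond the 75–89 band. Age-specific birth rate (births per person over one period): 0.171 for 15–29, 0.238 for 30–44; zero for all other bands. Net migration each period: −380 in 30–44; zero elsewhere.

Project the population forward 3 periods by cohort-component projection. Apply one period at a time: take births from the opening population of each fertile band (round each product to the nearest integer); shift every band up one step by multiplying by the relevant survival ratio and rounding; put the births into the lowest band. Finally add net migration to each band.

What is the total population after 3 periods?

47087

Numbering the bands 1..6 from youngest to oldest:
After projecting period 1:
Births: 13600 * 0.171 = 2326 ; 18200 * 0.238 = 4332 → total 6658
Band 2: 7900 * 0.972 = 7679
Band 3: 13600 * 0.96 = 13056
Band 4: 18200 * 0.972 = 17690
Band 5: 17800 * 0.944 = 16803
Band 6: 8600 * 0.949 = 8161
Net migration: Band 3 − 380 → 12676
→ [6658, 7679, 12676, 17690, 16803, 8161]
After projecting period 2:
Births: 7679 * 0.171 = 1313 ; 12676 * 0.238 = 3017 → total 4330
Band 2: 6658 * 0.972 = 6472
Band 3: 7679 * 0.96 = 7372
Band 4: 12676 * 0.972 = 12321
Band 5: 17690 * 0.944 = 16699
Band 6: 16803 * 0.949 = 15946
Net migration: Band 3 − 380 → 6992
→ [4330, 6472, 6992, 12321, 16699, 15946]
After projecting period 3:
Births: 6472 * 0.171 = 1107 ; 6992 * 0.238 = 1664 → total 2771
Band 2: 4330 * 0.972 = 4209
Band 3: 6472 * 0.96 = 6213
Band 4: 6992 * 0.972 = 6796
Band 5: 12321 * 0.944 = 11631
Band 6: 16699 * 0.949 = 15847
Net migration: Band 3 − 380 → 5833
→ [2771, 4209, 5833, 6796, 11631, 15847]
Total after period 3: 2771 + 4209 + 5833 + 6796 + 11631 + 15847 = 47087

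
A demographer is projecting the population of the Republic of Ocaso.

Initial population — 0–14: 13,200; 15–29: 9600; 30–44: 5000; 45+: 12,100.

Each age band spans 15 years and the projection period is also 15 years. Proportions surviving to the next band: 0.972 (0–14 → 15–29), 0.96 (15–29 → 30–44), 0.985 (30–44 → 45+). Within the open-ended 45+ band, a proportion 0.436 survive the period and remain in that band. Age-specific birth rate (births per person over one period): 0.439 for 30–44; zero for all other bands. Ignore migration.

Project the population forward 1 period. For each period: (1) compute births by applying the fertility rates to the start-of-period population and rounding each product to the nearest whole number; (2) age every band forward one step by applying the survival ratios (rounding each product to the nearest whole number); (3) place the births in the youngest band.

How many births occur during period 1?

2195

Call the bands 1 to 4, youngest first.
[period 1]
Births: 5000 * 0.439 = 2195
Band 2: 13200 * 0.972 = 12830
Band 3: 9600 * 0.96 = 9216
Band 4: 5000 * 0.985 + 12100 * 0.436 = 4925 + 5276 = 10201
→ [2195, 12830, 9216, 10201]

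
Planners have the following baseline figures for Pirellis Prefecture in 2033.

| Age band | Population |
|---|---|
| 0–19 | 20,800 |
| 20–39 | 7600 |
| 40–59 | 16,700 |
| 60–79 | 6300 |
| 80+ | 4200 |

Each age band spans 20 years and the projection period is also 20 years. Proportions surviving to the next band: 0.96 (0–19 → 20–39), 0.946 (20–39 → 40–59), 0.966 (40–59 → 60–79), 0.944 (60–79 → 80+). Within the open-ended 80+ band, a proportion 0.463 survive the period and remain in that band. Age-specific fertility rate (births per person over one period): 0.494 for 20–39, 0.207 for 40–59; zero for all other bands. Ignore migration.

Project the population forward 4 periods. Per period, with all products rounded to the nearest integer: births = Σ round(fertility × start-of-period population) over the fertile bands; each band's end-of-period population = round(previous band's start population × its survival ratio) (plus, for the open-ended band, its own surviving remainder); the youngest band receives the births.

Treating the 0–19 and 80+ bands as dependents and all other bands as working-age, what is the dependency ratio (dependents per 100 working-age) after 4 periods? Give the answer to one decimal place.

After projecting period 1:
Births: 7600 * 0.494 = 3754, 16700 * 0.207 = 3457 ⇒ total 7211
20–39: 20800 * 0.96 = 19968
40–59: 7600 * 0.946 = 7190
60–79: 16700 * 0.966 = 16132
80+: 6300 * 0.944 + 4200 * 0.463 = 5947 + 1945 = 7892
Population now: 0–19=7211, 20–39=19968, 40–59=7190, 60–79=16132, 80+=7892
After projecting period 2:
Births: 19968 * 0.494 = 9864, 7190 * 0.207 = 1488 ⇒ total 11352
20–39: 7211 * 0.96 = 6923
40–59: 19968 * 0.946 = 18890
60–79: 7190 * 0.966 = 6946
80+: 16132 * 0.944 + 7892 * 0.463 = 15229 + 3654 = 18883
Population now: 0–19=11352, 20–39=6923, 40–59=18890, 60–79=6946, 80+=18883
After projecting period 3:
Births: 6923 * 0.494 = 3420, 18890 * 0.207 = 3910 ⇒ total 7330
20–39: 11352 * 0.96 = 10898
40–59: 6923 * 0.946 = 6549
60–79: 18890 * 0.966 = 18248
80+: 6946 * 0.944 + 18883 * 0.463 = 6557 + 8743 = 15300
Population now: 0–19=7330, 20–39=10898, 40–59=6549, 60–79=18248, 80+=15300
After projecting period 4:
Births: 10898 * 0.494 = 5384, 6549 * 0.207 = 1356 ⇒ total 6740
20–39: 7330 * 0.96 = 7037
40–59: 10898 * 0.946 = 10310
60–79: 6549 * 0.966 = 6326
80+: 18248 * 0.944 + 15300 * 0.463 = 17226 + 7084 = 24310
Population now: 0–19=6740, 20–39=7037, 40–59=10310, 60–79=6326, 80+=24310
Dependents (band 0–19 + band 80+) = 6740 + 24310 = 31050; working-age = 23673; ratio = 31050/23673 × 100 = 131.2

131.2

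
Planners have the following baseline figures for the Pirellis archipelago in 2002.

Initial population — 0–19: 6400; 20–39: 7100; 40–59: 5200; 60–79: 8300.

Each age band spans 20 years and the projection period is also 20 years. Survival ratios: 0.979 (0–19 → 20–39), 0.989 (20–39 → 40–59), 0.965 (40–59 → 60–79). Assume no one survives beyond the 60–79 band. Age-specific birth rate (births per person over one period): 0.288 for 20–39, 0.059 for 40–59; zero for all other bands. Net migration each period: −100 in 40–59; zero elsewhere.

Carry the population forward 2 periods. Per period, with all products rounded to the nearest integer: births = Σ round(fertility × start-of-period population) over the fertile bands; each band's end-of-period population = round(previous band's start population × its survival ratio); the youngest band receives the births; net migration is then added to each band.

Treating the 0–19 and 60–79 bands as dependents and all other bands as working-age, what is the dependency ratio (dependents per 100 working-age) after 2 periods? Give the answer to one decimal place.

105.9

Call the groups 1 to 4, youngest first.
Period 1:
Births: 7100 * 0.288 = 2045  |  5200 * 0.059 = 307 → total 2352
Group 2: 6400 * 0.979 = 6266
Group 3: 7100 * 0.989 = 7022
Group 4: 5200 * 0.965 = 5018
Net migration: Group 3 − 100 → 6922
Population now: 0–19=2352, 20–39=6266, 40–59=6922, 60–79=5018
Period 2:
Births: 6266 * 0.288 = 1805  |  6922 * 0.059 = 408 → total 2213
Group 2: 2352 * 0.979 = 2303
Group 3: 6266 * 0.989 = 6197
Group 4: 6922 * 0.965 = 6680
Net migration: Group 3 − 100 → 6097
Population now: 0–19=2213, 20–39=2303, 40–59=6097, 60–79=6680
Dependents (band 0–19 + band 60–79) = 2213 + 6680 = 8893; working-age = 8400; ratio = 8893/8400 × 100 = 105.9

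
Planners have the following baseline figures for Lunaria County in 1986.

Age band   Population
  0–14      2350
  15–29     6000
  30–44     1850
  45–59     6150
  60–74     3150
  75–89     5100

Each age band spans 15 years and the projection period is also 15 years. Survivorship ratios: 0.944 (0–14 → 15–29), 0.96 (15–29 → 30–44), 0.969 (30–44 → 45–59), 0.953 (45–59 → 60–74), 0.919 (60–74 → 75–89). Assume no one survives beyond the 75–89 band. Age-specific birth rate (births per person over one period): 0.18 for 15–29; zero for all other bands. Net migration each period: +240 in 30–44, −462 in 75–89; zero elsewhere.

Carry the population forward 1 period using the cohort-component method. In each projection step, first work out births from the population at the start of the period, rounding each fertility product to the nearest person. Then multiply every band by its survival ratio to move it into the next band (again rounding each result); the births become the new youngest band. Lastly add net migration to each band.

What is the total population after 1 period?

19385

Period 1:
Births: 6000 × 0.18 = 1080
15–29: 2350 × 0.944 = 2218
30–44: 6000 × 0.96 = 5760
45–59: 1850 × 0.969 = 1793
60–74: 6150 × 0.953 = 5861
75–89: 3150 × 0.919 = 2895
Net migration: 30–44 + 240 → 6000; 75–89 − 462 → 2433
Population now: 0–14=1080, 15–29=2218, 30–44=6000, 45–59=1793, 60–74=5861, 75–89=2433
Total after period 1: 1080 + 2218 + 6000 + 1793 + 5861 + 2433 = 19385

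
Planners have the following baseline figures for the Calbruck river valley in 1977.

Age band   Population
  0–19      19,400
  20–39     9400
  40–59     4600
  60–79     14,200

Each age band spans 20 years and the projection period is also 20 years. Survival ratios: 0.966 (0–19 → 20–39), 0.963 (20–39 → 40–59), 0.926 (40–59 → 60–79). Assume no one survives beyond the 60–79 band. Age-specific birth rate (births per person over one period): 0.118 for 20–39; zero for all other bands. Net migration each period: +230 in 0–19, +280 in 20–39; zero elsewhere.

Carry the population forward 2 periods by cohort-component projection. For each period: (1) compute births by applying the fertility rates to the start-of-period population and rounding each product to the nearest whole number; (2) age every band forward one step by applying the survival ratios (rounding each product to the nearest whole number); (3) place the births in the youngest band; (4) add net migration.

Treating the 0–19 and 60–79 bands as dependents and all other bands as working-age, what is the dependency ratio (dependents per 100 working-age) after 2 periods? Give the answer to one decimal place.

[period 1]
Births: 9400 × 0.118 = 1109
20–39: 19400 × 0.966 = 18740
40–59: 9400 × 0.963 = 9052
60–79: 4600 × 0.926 = 4260
Net migration: 0–19 + 230 → 1339; 20–39 + 280 → 19020
Population now: 0–19=1339, 20–39=19020, 40–59=9052, 60–79=4260
[period 2]
Births: 19020 × 0.118 = 2244
20–39: 1339 × 0.966 = 1293
40–59: 19020 × 0.963 = 18316
60–79: 9052 × 0.926 = 8382
Net migration: 0–19 + 230 → 2474; 20–39 + 280 → 1573
Population now: 0–19=2474, 20–39=1573, 40–59=18316, 60–79=8382
Dependents (band 0–19 + band 60–79) = 2474 + 8382 = 10856; working-age = 19889; ratio = 10856/19889 × 100 = 54.6

54.6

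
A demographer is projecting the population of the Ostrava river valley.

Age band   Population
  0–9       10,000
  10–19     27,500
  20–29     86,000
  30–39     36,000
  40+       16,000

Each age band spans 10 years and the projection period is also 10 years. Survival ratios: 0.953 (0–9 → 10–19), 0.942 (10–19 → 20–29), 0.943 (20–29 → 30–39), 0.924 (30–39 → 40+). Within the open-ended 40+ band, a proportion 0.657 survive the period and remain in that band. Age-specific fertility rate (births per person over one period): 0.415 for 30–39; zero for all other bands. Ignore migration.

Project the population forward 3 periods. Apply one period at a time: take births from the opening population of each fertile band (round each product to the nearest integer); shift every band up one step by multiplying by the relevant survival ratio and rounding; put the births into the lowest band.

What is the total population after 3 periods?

(Groups numbered youngest = 1 to oldest = 5.)
After projecting period 1:
Births: 36000 × 0.415 = 14940
Group 2: 10000 × 0.953 = 9530
Group 3: 27500 × 0.942 = 25905
Group 4: 86000 × 0.943 = 81098
Group 5: 36000 × 0.924 + 16000 × 0.657 = 33264 + 10512 = 43776
→ [14940, 9530, 25905, 81098, 43776]
After projecting period 2:
Births: 81098 × 0.415 = 33656
Group 2: 14940 × 0.953 = 14238
Group 3: 9530 × 0.942 = 8977
Group 4: 25905 × 0.943 = 24428
Group 5: 81098 × 0.924 + 43776 × 0.657 = 74935 + 28761 = 103696
→ [33656, 14238, 8977, 24428, 103696]
After projecting period 3:
Births: 24428 × 0.415 = 10138
Group 2: 33656 × 0.953 = 32074
Group 3: 14238 × 0.942 = 13412
Group 4: 8977 × 0.943 = 8465
Group 5: 24428 × 0.924 + 103696 × 0.657 = 22571 + 68128 = 90699
→ [10138, 32074, 13412, 8465, 90699]
Total after period 3: 10138 + 32074 + 13412 + 8465 + 90699 = 154788

154788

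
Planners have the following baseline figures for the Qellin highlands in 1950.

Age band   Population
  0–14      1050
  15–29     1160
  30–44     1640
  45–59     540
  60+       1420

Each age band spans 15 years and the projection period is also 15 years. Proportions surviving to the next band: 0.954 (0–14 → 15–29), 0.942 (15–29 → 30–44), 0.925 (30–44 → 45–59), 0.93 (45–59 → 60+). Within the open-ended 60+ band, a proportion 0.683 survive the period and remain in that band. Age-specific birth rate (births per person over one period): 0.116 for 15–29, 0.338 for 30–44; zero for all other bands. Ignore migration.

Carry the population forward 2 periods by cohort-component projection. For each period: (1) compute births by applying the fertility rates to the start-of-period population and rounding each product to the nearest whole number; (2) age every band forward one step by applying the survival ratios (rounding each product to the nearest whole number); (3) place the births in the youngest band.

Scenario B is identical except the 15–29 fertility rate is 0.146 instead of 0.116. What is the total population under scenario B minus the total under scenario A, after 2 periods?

After projecting period 1:
Births: 1160 * 0.116 = 135, 1640 * 0.338 = 554 → 689
15–29: 1050 * 0.954 = 1002
30–44: 1160 * 0.942 = 1093
45–59: 1640 * 0.925 = 1517
60+: 540 * 0.93 + 1420 * 0.683 = 502 + 970 = 1472
Population now: 0–14=689, 15–29=1002, 30–44=1093, 45–59=1517, 60+=1472
After projecting period 2:
Births: 1002 * 0.116 = 116, 1093 * 0.338 = 369 → 485
15–29: 689 * 0.954 = 657
30–44: 1002 * 0.942 = 944
45–59: 1093 * 0.925 = 1011
60+: 1517 * 0.93 + 1472 * 0.683 = 1411 + 1005 = 2416
Population now: 0–14=485, 15–29=657, 30–44=944, 45–59=1011, 60+=2416
Scenario A total after 2 periods: 5513
Scenario B projection —
After projecting period 1:
Births: 1160 * 0.146 = 169, 1640 * 0.338 = 554 → 723
15–29: 1050 * 0.954 = 1002
30–44: 1160 * 0.942 = 1093
45–59: 1640 * 0.925 = 1517
60+: 540 * 0.93 + 1420 * 0.683 = 502 + 970 = 1472
Population now: 0–14=723, 15–29=1002, 30–44=1093, 45–59=1517, 60+=1472
After projecting period 2:
Births: 1002 * 0.146 = 146, 1093 * 0.338 = 369 → 515
15–29: 723 * 0.954 = 690
30–44: 1002 * 0.942 = 944
45–59: 1093 * 0.925 = 1011
60+: 1517 * 0.93 + 1472 * 0.683 = 1411 + 1005 = 2416
Population now: 0–14=515, 15–29=690, 30–44=944, 45–59=1011, 60+=2416
Scenario B total after 2 periods: 5576
Difference B − A = 5576 − 5513 = 63

63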